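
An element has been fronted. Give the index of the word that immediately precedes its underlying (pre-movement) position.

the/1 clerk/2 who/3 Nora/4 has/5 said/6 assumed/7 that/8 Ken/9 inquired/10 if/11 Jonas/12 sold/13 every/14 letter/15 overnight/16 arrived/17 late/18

6

The displaced element is "the clerk" (word 2).
It is linked across 1 clause boundary (Ø).
It functions as the subject of "assumed", so the gap sits immediately after word 6 ("said").
Base order: Nora has said that the clerk assumed that Ken inquired if Jonas sold every letter overnight.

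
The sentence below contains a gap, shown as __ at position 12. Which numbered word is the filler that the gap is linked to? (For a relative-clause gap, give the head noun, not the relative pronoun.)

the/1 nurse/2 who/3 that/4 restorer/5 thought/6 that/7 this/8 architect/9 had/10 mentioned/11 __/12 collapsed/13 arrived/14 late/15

2

The gap at 12 is the subject of "collapsed", inside a relative clause.
The relative pronoun is "who" (word 3); it is bound by the head noun immediately before it.
Its filler is the head noun "nurse", at word 2.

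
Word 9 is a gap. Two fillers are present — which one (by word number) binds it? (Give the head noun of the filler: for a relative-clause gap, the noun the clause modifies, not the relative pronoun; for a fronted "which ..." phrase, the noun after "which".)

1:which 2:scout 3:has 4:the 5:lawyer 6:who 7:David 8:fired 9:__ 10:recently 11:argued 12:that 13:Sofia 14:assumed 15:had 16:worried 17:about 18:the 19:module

5

The marked gap is inside the relative clause, the direct object of "fired".
Its filler is the head noun "lawyer" (via "who"), at word 5.
(The other dependency links word 2 to a gap after word 14.)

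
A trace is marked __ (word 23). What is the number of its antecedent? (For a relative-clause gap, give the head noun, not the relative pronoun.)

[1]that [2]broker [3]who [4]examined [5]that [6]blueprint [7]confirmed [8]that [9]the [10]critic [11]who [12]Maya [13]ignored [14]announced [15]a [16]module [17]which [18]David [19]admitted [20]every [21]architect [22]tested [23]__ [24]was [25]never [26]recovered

16

The gap at 23 is the object of "tested", inside a relative clause.
The relative pronoun is "which" (word 17); it is bound by the head noun immediately before it.
Its filler is the head noun "module", at word 16.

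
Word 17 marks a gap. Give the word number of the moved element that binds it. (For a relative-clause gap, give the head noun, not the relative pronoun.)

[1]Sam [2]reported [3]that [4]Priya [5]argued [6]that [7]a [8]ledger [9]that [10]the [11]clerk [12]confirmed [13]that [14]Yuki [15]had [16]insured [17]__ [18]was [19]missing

The gap at 17 is the object of "insured", inside a relative clause.
The relative pronoun is "that" (word 9); it is bound by the head noun immediately before it.
Its filler is the head noun "ledger", at word 8.

8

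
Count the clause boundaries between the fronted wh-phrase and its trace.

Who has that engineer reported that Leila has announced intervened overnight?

2

"who" is extracted from the subject of "intervened".
Boundaries crossed, outermost first: [that], [Ø] — 2 in total.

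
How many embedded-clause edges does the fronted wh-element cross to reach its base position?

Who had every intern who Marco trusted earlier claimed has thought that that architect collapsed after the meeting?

1

"who" is extracted from the subject of "thought".
Boundaries crossed, outermost first: [Ø] — 1 in total.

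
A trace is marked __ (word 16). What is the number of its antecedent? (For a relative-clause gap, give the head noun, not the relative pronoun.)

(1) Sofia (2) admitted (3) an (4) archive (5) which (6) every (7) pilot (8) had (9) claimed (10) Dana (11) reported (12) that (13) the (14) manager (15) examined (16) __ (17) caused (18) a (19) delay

4

The gap at 16 is the object of "examined", inside a relative clause.
The relative pronoun is "which" (word 5); it is bound by the head noun immediately before it.
Its filler is the head noun "archive", at word 4.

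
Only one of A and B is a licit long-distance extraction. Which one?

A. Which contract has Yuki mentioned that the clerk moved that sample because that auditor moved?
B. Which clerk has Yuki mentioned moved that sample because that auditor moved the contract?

B

In A, the wh-phrase is extracted from inside an adjunct island (introduced by "because"), which blocks movement.
In B, the extraction path crosses only that-complement boundaries, which are transparent.
So B is grammatical.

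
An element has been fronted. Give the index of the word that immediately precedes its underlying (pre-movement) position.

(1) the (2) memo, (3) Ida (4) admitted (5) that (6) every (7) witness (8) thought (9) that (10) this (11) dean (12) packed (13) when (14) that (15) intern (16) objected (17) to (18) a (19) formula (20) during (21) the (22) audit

The displaced element is "the memo" (word 2).
It is linked across 2 clause boundaries (that → that).
It functions as the direct object of "packed", so the gap sits immediately after word 12 ("packed").
Base order: Ida admitted that every witness thought that this dean packed the memo when that intern objected to a formula during the audit.

12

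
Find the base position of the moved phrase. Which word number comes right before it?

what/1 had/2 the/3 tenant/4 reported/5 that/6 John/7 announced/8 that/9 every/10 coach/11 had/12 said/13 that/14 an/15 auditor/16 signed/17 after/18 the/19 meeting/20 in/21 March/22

The displaced element is "what" (word 1).
It is linked across 3 clause boundaries (that → that → that).
It functions as the direct object of "signed", so the gap sits immediately after word 17 ("signed").
Base order: The tenant had reported that John announced that every coach had said that an auditor signed what after the meeting in March.

17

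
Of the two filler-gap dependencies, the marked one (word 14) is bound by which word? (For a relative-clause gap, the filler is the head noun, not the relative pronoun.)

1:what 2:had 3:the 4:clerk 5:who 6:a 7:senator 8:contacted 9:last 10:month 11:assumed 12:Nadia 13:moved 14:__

The marked gap is the direct object of "moved".
Its filler is the fronted wh-phrase "what", at word 1.
(The other dependency links word 4 to a gap after word 8.)

1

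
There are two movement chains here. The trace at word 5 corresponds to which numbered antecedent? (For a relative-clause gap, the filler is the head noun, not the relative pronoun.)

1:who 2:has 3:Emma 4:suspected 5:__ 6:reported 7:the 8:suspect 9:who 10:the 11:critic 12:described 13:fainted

1

The marked gap is the subject of "reported".
Its filler is the fronted wh-phrase "who", at word 1.
(The other dependency links word 8 to a gap after word 12.)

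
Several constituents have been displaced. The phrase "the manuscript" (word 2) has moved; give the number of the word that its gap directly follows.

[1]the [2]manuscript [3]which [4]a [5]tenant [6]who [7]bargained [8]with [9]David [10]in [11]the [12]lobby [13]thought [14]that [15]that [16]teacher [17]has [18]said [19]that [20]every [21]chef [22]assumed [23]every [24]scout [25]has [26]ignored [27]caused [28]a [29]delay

26

The displaced element is "the manuscript" (word 2).
It is linked across 3 clause boundaries (that → that → Ø).
It functions as the direct object of "ignored", so the gap sits immediately after word 26 ("ignored").
Base order: A tenant who bargained with David in the lobby thought that that teacher has said that every chef assumed every scout has ignored the manuscript.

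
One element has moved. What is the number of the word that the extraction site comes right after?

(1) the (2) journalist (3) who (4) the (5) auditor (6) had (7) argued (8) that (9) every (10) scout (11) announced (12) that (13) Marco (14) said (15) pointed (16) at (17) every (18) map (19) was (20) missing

The displaced element is "the journalist" (word 2).
It is linked across 3 clause boundaries (that → that → Ø).
It functions as the subject of "pointed", so the gap sits immediately after word 14 ("said").
Base order: The auditor had argued that every scout announced that Marco said the journalist pointed at every map.

14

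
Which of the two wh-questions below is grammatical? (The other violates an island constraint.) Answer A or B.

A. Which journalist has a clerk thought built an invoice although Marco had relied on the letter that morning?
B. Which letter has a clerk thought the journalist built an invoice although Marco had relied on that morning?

In B, the wh-phrase is extracted from inside an adjunct island (introduced by "although"), which blocks movement.
In A, the extraction path crosses only that-complement boundaries, which are transparent.
So A is grammatical.

A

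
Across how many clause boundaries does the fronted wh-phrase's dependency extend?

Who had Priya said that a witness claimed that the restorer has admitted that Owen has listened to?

"who" is extracted from the PP object of "listened".
Boundaries crossed, outermost first: [that], [that], [that] — 3 in total.

3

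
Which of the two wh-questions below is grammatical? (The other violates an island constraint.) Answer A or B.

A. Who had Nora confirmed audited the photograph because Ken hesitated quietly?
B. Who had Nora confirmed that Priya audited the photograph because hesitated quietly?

In B, the wh-phrase is extracted from inside an adjunct island (introduced by "because"), which blocks movement.
In A, the extraction path crosses only that-complement boundaries, which are transparent.
So A is grammatical.

A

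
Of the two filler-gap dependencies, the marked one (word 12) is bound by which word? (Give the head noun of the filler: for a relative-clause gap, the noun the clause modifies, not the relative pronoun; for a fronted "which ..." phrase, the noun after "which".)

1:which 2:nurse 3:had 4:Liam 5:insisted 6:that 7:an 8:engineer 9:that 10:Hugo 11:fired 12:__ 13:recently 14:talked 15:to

8

The marked gap is inside the relative clause, the direct object of "fired".
Its filler is the head noun "engineer" (via "that"), at word 8.
(The other dependency links word 2 to a gap after word 15.)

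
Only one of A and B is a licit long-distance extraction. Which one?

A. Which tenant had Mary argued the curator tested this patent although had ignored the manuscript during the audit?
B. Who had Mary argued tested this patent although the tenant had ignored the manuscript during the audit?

In A, the wh-phrase is extracted from inside an adjunct island (introduced by "although"), which blocks movement.
In B, the extraction path crosses only that-complement boundaries, which are transparent.
So B is grammatical.

B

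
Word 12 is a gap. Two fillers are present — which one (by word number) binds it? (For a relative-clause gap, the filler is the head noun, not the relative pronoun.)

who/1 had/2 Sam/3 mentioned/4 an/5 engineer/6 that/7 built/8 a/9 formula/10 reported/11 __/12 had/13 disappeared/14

1

The marked gap is the subject of "disappeared".
Its filler is the fronted wh-phrase "who", at word 1.
(The other dependency links word 6 to a gap after word 7.)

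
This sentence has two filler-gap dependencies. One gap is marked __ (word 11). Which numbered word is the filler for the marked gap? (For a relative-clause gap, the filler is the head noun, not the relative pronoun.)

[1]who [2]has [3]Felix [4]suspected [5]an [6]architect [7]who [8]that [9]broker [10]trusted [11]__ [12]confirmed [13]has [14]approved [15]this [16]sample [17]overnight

6

The marked gap is inside the relative clause, the direct object of "trusted".
Its filler is the head noun "architect" (via "who"), at word 6.
(The other dependency links word 1 to a gap after word 12.)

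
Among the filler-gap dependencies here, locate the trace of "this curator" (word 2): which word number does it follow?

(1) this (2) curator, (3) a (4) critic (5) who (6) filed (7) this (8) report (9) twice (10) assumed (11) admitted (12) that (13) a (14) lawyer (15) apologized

10

The displaced element is "this curator" (word 2).
It is linked across 1 clause boundary (Ø).
It functions as the subject of "admitted", so the gap sits immediately after word 10 ("assumed").
Base order: A critic who filed this report twice assumed that this curator admitted that a lawyer apologized.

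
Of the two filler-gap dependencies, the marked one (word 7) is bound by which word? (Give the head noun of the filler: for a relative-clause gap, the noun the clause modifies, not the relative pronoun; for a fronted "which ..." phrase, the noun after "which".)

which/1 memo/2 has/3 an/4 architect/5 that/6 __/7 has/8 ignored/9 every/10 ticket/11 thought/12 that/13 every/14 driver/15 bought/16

The marked gap is inside the relative clause, the subject of "ignored".
Its filler is the head noun "architect" (via "that"), at word 5.
(The other dependency links word 2 to a gap after word 16.)

5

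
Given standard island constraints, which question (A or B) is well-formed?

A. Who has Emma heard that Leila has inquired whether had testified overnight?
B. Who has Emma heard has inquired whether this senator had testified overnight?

B

In A, the wh-phrase is extracted from inside a wh-island (introduced by "whether"), which blocks movement.
In B, the extraction path crosses only that-complement boundaries, which are transparent.
So B is grammatical.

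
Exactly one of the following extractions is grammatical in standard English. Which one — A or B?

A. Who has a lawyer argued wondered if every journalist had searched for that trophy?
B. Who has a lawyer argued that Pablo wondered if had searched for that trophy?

In B, the wh-phrase is extracted from inside a wh-island (introduced by "if"), which blocks movement.
In A, the extraction path crosses only that-complement boundaries, which are transparent.
So A is grammatical.

A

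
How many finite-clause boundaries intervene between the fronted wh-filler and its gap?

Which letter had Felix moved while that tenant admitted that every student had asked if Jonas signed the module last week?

0

"which letter" originates inside the matrix clause — no clause boundary is crossed.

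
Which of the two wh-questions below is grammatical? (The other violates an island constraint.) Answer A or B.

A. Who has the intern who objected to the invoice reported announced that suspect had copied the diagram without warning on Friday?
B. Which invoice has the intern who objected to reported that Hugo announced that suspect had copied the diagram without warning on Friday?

In B, the wh-phrase is extracted from inside a complex-NP island (relative clause) (introduced by "who"), which blocks movement.
In A, the extraction path crosses only that-complement boundaries, which are transparent.
So A is grammatical.

A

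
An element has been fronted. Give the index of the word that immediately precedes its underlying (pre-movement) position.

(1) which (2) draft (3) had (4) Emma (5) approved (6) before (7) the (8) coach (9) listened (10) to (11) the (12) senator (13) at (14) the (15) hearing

5

The displaced element is "which draft" (word 2).
It functions as the direct object of "approved", so the gap sits immediately after word 5 ("approved").
Base order: Emma had approved which draft before the coach listened to the senator at the hearing.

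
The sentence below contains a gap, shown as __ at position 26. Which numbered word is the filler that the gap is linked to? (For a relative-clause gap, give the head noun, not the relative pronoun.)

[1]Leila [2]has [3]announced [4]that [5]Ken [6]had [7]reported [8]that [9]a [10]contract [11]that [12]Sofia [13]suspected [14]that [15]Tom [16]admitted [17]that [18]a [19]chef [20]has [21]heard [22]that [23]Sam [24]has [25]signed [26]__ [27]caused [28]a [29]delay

10

The gap at 26 is the object of "signed", inside a relative clause.
The relative pronoun is "that" (word 11); it is bound by the head noun immediately before it.
Its filler is the head noun "contract", at word 10.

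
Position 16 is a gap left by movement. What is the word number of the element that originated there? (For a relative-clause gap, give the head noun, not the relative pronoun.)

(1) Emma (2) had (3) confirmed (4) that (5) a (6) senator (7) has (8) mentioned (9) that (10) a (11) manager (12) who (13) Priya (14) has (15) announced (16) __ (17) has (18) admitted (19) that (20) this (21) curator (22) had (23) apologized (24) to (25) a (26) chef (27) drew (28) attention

The gap at 16 is the subject of "admitted", inside a relative clause.
The relative pronoun is "who" (word 12); it is bound by the head noun immediately before it.
Its filler is the head noun "manager", at word 11.

11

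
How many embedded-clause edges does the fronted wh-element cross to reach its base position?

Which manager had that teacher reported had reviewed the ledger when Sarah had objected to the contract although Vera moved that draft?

"which manager" is extracted from the subject of "reviewed".
Boundaries crossed, outermost first: [Ø] — 1 in total.

1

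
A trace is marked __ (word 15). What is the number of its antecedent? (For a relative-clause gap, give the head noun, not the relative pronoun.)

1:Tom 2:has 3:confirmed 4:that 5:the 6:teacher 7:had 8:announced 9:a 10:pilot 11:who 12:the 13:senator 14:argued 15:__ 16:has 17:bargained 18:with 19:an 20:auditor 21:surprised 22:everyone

10

The gap at 15 is the subject of "bargained", inside a relative clause.
The relative pronoun is "who" (word 11); it is bound by the head noun immediately before it.
Its filler is the head noun "pilot", at word 10.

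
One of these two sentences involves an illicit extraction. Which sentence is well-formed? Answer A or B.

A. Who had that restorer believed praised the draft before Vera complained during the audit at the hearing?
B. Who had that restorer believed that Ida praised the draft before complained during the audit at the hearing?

In B, the wh-phrase is extracted from inside an adjunct island (introduced by "before"), which blocks movement.
In A, the extraction path crosses only that-complement boundaries, which are transparent.
So A is grammatical.

A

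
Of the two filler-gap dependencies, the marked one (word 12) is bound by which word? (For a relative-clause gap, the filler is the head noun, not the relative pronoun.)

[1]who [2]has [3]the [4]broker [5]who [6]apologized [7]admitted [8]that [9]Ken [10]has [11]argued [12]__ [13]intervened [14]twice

The marked gap is the subject of "intervened".
Its filler is the fronted wh-phrase "who", at word 1.
(The other dependency links word 4 to a gap after word 5.)

1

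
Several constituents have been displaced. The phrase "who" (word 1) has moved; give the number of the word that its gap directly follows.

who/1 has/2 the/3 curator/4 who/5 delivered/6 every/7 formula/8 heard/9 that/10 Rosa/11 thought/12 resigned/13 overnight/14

12

The displaced element is "who" (word 1).
It is linked across 2 clause boundaries (that → Ø).
It functions as the subject of "resigned", so the gap sits immediately after word 12 ("thought").
Base order: The curator who delivered every formula has heard that Rosa thought that who resigned overnight.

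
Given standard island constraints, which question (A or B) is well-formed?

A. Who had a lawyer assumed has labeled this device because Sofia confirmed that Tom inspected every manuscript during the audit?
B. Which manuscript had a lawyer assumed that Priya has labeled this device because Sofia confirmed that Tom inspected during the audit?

In B, the wh-phrase is extracted from inside an adjunct island (introduced by "because"), which blocks movement.
In A, the extraction path crosses only that-complement boundaries, which are transparent.
So A is grammatical.

A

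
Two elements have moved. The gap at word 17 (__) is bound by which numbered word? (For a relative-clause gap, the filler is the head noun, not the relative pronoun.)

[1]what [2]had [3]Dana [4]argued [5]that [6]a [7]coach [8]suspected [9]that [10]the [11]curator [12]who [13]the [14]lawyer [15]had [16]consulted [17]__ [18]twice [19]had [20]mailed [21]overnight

11

The marked gap is inside the relative clause, the direct object of "consulted".
Its filler is the head noun "curator" (via "who"), at word 11.
(The other dependency links word 1 to a gap after word 20.)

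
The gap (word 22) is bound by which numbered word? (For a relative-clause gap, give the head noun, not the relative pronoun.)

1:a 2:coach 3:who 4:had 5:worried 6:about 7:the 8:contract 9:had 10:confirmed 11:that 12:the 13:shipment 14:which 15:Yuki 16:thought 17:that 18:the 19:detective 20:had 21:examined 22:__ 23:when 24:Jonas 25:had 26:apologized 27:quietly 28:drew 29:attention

The gap at 22 is the object of "examined", inside a relative clause.
The relative pronoun is "which" (word 14); it is bound by the head noun immediately before it.
Its filler is the head noun "shipment", at word 13.

13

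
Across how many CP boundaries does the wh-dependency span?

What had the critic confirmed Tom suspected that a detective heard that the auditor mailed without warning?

"what" is extracted from the object of "mailed".
Boundaries crossed, outermost first: [Ø], [that], [that] — 3 in total.

3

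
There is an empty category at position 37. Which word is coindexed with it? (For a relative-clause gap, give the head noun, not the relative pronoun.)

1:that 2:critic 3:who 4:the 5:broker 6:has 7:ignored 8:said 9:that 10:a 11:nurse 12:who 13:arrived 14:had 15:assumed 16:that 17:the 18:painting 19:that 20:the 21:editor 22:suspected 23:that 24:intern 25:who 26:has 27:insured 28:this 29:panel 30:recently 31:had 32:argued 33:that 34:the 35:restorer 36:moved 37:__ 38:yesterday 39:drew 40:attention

The gap at 37 is the object of "moved", inside a relative clause.
The relative pronoun is "that" (word 19); it is bound by the head noun immediately before it.
Its filler is the head noun "painting", at word 18.

18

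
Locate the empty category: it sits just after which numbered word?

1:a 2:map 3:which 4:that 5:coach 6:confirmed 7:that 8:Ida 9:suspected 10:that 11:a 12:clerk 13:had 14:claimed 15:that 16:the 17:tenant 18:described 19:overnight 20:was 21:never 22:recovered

18

The displaced element is "a map" (word 2).
It is linked across 3 clause boundaries (that → that → that).
It functions as the direct object of "described", so the gap sits immediately after word 18 ("described").
Base order: That coach confirmed that Ida suspected that a clerk had claimed that the tenant described a map overnight.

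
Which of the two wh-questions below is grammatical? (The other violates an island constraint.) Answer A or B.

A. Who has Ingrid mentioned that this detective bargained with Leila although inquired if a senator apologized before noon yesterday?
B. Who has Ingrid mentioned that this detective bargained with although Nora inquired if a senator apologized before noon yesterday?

B

In A, the wh-phrase is extracted from inside an adjunct island (introduced by "although"), which blocks movement.
In B, the extraction path crosses only that-complement boundaries, which are transparent.
So B is grammatical.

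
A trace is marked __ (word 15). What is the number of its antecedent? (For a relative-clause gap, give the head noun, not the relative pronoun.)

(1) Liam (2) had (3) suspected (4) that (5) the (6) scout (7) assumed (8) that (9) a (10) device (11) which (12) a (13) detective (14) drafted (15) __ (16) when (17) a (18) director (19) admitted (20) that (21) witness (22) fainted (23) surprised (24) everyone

The gap at 15 is the object of "drafted", inside a relative clause.
The relative pronoun is "which" (word 11); it is bound by the head noun immediately before it.
Its filler is the head noun "device", at word 10.

10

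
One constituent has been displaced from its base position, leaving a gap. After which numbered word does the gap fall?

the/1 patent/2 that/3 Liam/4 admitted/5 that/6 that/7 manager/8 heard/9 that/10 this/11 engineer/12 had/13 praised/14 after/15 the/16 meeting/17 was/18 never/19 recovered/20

The displaced element is "the patent" (word 2).
It is linked across 2 clause boundaries (that → that).
It functions as the direct object of "praised", so the gap sits immediately after word 14 ("praised").
Base order: Liam admitted that that manager heard that this engineer had praised the patent after the meeting.

14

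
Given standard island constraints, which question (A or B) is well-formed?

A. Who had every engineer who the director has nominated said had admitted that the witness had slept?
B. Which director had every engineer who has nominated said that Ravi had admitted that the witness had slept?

A

In B, the wh-phrase is extracted from inside a complex-NP island (relative clause) (introduced by "who"), which blocks movement.
In A, the extraction path crosses only that-complement boundaries, which are transparent.
So A is grammatical.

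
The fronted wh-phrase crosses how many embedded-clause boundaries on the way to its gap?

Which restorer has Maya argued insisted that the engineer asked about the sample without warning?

"which restorer" is extracted from the subject of "insisted".
Boundaries crossed, outermost first: [Ø] — 1 in total.

1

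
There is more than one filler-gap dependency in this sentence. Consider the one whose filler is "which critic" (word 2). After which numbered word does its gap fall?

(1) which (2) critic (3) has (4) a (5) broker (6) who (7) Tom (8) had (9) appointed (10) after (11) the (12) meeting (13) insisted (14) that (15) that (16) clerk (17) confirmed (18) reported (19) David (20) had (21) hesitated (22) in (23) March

17

The displaced element is "which critic" (word 2).
It is linked across 2 clause boundaries (that → Ø).
It functions as the subject of "reported", so the gap sits immediately after word 17 ("confirmed").
Base order: A broker who Tom had appointed after the meeting has insisted that that clerk confirmed that which critic reported David had hesitated in March.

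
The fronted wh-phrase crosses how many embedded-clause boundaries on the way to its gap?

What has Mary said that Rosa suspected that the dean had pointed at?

2

"what" is extracted from the PP object of "pointed".
Boundaries crossed, outermost first: [that], [that] — 2 in total.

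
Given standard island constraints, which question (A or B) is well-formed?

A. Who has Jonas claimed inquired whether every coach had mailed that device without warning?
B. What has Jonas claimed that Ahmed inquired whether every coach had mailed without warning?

In B, the wh-phrase is extracted from inside a wh-island (introduced by "whether"), which blocks movement.
In A, the extraction path crosses only that-complement boundaries, which are transparent.
So A is grammatical.

A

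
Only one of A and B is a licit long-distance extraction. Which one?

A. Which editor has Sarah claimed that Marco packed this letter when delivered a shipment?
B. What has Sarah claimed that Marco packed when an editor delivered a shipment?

B

In A, the wh-phrase is extracted from inside an adjunct island (introduced by "when"), which blocks movement.
In B, the extraction path crosses only that-complement boundaries, which are transparent.
So B is grammatical.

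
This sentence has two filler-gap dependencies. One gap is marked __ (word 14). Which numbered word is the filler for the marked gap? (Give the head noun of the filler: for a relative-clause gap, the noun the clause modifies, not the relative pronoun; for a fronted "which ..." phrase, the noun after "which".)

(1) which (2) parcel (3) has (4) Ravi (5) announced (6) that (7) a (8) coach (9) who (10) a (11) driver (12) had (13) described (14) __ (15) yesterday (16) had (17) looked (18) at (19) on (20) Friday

8

The marked gap is inside the relative clause, the direct object of "described".
Its filler is the head noun "coach" (via "who"), at word 8.
(The other dependency links word 2 to a gap after word 18.)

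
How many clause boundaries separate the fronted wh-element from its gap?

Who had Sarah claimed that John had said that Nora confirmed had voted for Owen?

3

"who" is extracted from the subject of "voted".
Boundaries crossed, outermost first: [that], [that], [Ø] — 3 in total.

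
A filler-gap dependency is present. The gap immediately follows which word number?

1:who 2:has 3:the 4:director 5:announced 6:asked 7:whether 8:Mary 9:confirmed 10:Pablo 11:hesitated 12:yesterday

5

The displaced element is "who" (word 1).
It is linked across 1 clause boundary (Ø).
It functions as the subject of "asked", so the gap sits immediately after word 5 ("announced").
Base order: The director has announced that who asked whether Mary confirmed Pablo hesitated yesterday.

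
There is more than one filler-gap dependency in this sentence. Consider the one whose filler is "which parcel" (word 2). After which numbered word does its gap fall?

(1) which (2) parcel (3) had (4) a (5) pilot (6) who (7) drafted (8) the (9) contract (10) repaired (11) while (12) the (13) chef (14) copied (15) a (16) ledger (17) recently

10

The displaced element is "which parcel" (word 2).
It functions as the direct object of "repaired", so the gap sits immediately after word 10 ("repaired").
Base order: A pilot who drafted the contract had repaired which parcel while the chef copied a ledger recently.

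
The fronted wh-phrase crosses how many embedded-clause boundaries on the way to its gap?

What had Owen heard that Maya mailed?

"what" is extracted from the object of "mailed".
Boundaries crossed, outermost first: [that] — 1 in total.

1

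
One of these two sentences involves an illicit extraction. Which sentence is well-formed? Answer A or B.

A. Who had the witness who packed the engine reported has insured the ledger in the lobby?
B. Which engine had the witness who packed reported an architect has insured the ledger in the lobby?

In B, the wh-phrase is extracted from inside a complex-NP island (relative clause) (introduced by "who"), which blocks movement.
In A, the extraction path crosses only that-complement boundaries, which are transparent.
So A is grammatical.

A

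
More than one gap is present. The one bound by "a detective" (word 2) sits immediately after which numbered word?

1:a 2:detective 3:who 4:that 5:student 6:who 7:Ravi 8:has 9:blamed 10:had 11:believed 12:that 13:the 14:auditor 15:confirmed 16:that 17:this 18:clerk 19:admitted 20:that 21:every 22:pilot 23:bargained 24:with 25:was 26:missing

The displaced element is "a detective" (word 2).
It is linked across 3 clause boundaries (that → that → that).
It functions as the object of the preposition "with" of "bargained", so the gap sits immediately after word 24 ("with").
Base order: That student who Ravi has blamed had believed that the auditor confirmed that this clerk admitted that every pilot bargained with a detective.

24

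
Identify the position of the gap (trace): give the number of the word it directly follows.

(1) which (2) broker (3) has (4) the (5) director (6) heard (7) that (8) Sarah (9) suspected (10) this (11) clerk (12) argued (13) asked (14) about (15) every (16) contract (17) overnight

12

The displaced element is "which broker" (word 2).
It is linked across 3 clause boundaries (that → Ø → Ø).
It functions as the subject of "asked", so the gap sits immediately after word 12 ("argued").
Base order: The director has heard that Sarah suspected this clerk argued that which broker asked about every contract overnight.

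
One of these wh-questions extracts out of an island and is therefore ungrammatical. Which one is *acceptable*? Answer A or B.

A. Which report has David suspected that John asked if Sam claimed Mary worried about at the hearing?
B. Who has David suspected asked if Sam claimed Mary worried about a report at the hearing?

In A, the wh-phrase is extracted from inside a wh-island (introduced by "if"), which blocks movement.
In B, the extraction path crosses only that-complement boundaries, which are transparent.
So B is grammatical.

B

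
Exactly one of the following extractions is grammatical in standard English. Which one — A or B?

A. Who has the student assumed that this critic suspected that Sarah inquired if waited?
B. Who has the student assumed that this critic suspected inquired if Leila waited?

In A, the wh-phrase is extracted from inside a wh-island (introduced by "if"), which blocks movement.
In B, the extraction path crosses only that-complement boundaries, which are transparent.
So B is grammatical.

B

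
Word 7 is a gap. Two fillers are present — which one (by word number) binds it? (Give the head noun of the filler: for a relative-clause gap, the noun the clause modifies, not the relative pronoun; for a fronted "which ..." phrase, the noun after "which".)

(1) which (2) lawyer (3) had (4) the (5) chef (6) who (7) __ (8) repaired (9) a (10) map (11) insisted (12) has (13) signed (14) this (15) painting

5

The marked gap is inside the relative clause, the subject of "repaired".
Its filler is the head noun "chef" (via "who"), at word 5.
(The other dependency links word 2 to a gap after word 11.)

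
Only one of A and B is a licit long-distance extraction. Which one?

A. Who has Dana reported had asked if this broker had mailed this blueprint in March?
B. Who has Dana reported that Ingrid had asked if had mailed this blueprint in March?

In B, the wh-phrase is extracted from inside a wh-island (introduced by "if"), which blocks movement.
In A, the extraction path crosses only that-complement boundaries, which are transparent.
So A is grammatical.

A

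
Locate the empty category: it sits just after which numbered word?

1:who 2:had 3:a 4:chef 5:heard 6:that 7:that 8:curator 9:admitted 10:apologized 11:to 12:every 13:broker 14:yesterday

The displaced element is "who" (word 1).
It is linked across 2 clause boundaries (that → Ø).
It functions as the subject of "apologized", so the gap sits immediately after word 9 ("admitted").
Base order: A chef had heard that that curator admitted who apologized to every broker yesterday.

9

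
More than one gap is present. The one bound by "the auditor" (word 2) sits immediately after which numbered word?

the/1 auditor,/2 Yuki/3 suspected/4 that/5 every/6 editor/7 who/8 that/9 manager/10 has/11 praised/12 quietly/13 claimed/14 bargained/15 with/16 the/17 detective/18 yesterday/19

The displaced element is "the auditor" (word 2).
It is linked across 2 clause boundaries (that → Ø).
It functions as the subject of "bargained", so the gap sits immediately after word 14 ("claimed").
Base order: Yuki suspected that every editor who that manager has praised quietly claimed that the auditor bargained with the detective yesterday.

14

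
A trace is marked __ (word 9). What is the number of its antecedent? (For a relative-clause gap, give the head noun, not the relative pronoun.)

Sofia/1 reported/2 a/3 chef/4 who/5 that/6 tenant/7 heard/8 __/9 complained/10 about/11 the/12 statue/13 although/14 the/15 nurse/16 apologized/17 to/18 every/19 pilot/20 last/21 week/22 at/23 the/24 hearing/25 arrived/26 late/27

The gap at 9 is the subject of "complained", inside a relative clause.
The relative pronoun is "who" (word 5); it is bound by the head noun immediately before it.
Its filler is the head noun "chef", at word 4.

4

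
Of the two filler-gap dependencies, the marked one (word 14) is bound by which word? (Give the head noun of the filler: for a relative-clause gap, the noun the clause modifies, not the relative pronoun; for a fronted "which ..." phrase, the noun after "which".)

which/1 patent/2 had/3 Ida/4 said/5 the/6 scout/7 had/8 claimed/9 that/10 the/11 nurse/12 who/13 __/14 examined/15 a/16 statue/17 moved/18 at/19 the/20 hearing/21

The marked gap is inside the relative clause, the subject of "examined".
Its filler is the head noun "nurse" (via "who"), at word 12.
(The other dependency links word 2 to a gap after word 18.)

12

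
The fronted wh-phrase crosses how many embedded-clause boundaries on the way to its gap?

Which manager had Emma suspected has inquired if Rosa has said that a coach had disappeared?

"which manager" is extracted from the subject of "inquired".
Boundaries crossed, outermost first: [Ø] — 1 in total.

1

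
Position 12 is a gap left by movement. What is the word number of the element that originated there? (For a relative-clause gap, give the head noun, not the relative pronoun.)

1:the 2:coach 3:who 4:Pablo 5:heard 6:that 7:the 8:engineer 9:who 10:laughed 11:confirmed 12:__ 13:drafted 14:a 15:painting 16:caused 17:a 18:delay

2

The gap at 12 is the subject of "drafted", inside a relative clause.
The relative pronoun is "who" (word 3); it is bound by the head noun immediately before it.
Its filler is the head noun "coach", at word 2.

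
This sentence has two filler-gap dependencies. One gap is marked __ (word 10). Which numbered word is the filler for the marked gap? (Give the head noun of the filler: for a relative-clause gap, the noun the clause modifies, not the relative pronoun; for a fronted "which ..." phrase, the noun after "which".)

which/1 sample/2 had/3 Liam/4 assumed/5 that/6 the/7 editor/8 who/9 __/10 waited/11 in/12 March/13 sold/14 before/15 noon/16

The marked gap is inside the relative clause, the subject of "waited".
Its filler is the head noun "editor" (via "who"), at word 8.
(The other dependency links word 2 to a gap after word 14.)

8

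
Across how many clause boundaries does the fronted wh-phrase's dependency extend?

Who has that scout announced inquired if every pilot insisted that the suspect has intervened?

1

"who" is extracted from the subject of "inquired".
Boundaries crossed, outermost first: [Ø] — 1 in total.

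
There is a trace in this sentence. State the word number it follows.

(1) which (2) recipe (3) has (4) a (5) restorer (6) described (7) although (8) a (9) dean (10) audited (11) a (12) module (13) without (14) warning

The displaced element is "which recipe" (word 2).
It functions as the direct object of "described", so the gap sits immediately after word 6 ("described").
Base order: A restorer has described which recipe although a dean audited a module without warning.

6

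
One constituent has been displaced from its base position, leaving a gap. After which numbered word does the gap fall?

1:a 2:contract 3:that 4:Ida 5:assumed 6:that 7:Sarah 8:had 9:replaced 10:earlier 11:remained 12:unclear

The displaced element is "a contract" (word 2).
It is linked across 1 clause boundary (that).
It functions as the direct object of "replaced", so the gap sits immediately after word 9 ("replaced").
Base order: Ida assumed that Sarah had replaced a contract earlier.

9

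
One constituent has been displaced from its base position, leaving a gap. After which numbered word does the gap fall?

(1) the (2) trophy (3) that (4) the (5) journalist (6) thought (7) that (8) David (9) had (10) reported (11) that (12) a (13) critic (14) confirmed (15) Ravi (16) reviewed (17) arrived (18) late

16

The displaced element is "the trophy" (word 2).
It is linked across 3 clause boundaries (that → that → Ø).
It functions as the direct object of "reviewed", so the gap sits immediately after word 16 ("reviewed").
Base order: The journalist thought that David had reported that a critic confirmed Ravi reviewed the trophy.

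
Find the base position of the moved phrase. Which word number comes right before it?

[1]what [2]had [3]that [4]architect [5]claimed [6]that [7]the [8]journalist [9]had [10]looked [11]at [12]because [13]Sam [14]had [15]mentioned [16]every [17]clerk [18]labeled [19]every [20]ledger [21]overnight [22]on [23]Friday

The displaced element is "what" (word 1).
It is linked across 1 clause boundary (that).
It functions as the object of the preposition "at" of "looked", so the gap sits immediately after word 11 ("at").
Base order: That architect had claimed that the journalist had looked at what because Sam had mentioned every clerk labeled every ledger overnight on Friday.

11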